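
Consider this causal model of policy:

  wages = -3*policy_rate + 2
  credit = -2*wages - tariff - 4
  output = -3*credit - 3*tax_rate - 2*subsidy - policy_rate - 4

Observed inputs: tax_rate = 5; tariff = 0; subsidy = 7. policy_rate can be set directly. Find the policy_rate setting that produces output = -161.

policy_rate = 8

Substituting into the credit equation gives credit = 6*policy_rate - 8.
Substituting into the output equation gives output = -19*policy_rate - 9.
Solve -19*policy_rate - 9 = -161: policy_rate = (-161 + 9) / -19 = 8.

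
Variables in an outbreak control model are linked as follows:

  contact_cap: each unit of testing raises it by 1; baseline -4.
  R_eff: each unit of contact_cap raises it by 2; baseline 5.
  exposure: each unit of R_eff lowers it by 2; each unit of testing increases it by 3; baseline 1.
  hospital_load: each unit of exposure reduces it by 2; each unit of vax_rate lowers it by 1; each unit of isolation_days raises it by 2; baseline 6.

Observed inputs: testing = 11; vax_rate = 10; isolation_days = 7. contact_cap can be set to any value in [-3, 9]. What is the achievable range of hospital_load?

Intervening on contact_cap fixes its value directly, overriding its dependence on testing.
Substituting into the exposure equation gives exposure = -4*contact_cap + 24.
Substituting into the hospital_load equation gives hospital_load = 8*contact_cap - 38.
Linear in contact_cap, so extremes are at the endpoints: contact_cap = -3 gives hospital_load = -62; contact_cap = 9 gives hospital_load = 34.

-62 to 34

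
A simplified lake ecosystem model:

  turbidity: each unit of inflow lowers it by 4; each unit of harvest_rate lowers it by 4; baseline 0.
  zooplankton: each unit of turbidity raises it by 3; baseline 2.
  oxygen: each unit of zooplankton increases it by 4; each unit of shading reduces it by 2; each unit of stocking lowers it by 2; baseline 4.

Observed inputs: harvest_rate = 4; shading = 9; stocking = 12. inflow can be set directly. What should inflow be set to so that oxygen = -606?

inflow = 8

Substituting into the turbidity equation gives turbidity = -4*inflow - 16.
zooplankton becomes -12*inflow - 46.
So oxygen = -48*inflow - 222.
Solve -48*inflow - 222 = -606: inflow = (-606 + 222) / -48 = 8.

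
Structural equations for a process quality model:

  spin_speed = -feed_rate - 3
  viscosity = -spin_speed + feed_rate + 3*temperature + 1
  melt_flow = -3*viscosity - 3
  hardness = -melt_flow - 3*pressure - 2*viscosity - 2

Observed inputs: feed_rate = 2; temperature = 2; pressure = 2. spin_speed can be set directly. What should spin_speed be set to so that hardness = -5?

Intervening on spin_speed fixes its value directly, overriding its dependence on feed_rate.
Substituting into the viscosity equation gives viscosity = -spin_speed + 9.
Substituting into the melt_flow equation gives melt_flow = 3*spin_speed - 30.
Substituting into the hardness equation gives hardness = -spin_speed + 4.
Solve -spin_speed + 4 = -5: spin_speed = (-5 - 4) / -1 = 9.

spin_speed = 9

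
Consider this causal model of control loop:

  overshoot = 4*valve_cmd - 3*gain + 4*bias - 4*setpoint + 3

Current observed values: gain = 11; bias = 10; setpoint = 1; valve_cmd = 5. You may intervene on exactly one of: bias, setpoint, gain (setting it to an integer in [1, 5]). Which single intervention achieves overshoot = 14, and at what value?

Intervening on bias: overshoot = 4*bias - 14. Reaching 14 requires bias = 7, outside [1, 5].
Intervening on setpoint: with other inputs at their observed values, overshoot = -4*setpoint + 30. Solving for 14 gives setpoint = 4, within [1, 5].
Intervening on gain: overshoot = -3*gain + 59. Reaching 14 requires gain = 15, outside [1, 5].

set setpoint = 4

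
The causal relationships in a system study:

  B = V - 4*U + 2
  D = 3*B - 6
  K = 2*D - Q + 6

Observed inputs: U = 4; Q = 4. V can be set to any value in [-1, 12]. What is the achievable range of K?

Substituting into the B equation gives B = V - 14.
Substituting into the D equation gives D = 3*V - 48.
So K = 6*V - 94.
Linear in V, so extremes are at the endpoints: V = -1 gives K = -100; V = 12 gives K = -22.

-100 to -22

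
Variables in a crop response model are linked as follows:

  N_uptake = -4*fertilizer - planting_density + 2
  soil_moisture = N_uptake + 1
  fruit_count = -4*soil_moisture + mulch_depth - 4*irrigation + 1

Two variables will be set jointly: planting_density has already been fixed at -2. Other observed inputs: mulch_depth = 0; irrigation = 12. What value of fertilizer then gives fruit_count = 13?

fertilizer = 5

With planting_density held at -2:
Substituting into the N_uptake equation gives N_uptake = -4*fertilizer + 4.
This gives soil_moisture = -4*fertilizer + 5.
fruit_count becomes 16*fertilizer - 67.
Solve 16*fertilizer - 67 = 13: fertilizer = (13 + 67) / 16 = 5.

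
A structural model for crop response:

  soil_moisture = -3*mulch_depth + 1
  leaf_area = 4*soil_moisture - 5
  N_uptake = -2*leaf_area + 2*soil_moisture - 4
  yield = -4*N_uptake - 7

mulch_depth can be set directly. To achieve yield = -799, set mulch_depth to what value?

mulch_depth = 11

Substituting into the leaf_area equation gives leaf_area = -12*mulch_depth - 1.
N_uptake becomes 18*mulch_depth.
So yield = -72*mulch_depth - 7.
Solve -72*mulch_depth - 7 = -799: mulch_depth = (-799 + 7) / -72 = 11.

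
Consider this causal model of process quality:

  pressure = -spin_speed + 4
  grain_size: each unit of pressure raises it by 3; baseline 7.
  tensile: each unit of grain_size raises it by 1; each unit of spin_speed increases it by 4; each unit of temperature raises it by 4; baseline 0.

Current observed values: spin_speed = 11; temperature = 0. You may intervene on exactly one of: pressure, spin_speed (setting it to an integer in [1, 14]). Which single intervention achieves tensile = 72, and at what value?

set pressure = 7

Intervening on pressure: with other inputs at their observed values, tensile = 3*pressure + 51. Solving for 72 gives pressure = 7, within [1, 14].
Intervening on spin_speed: tensile = spin_speed + 19. Reaching 72 requires spin_speed = 53, outside [1, 14].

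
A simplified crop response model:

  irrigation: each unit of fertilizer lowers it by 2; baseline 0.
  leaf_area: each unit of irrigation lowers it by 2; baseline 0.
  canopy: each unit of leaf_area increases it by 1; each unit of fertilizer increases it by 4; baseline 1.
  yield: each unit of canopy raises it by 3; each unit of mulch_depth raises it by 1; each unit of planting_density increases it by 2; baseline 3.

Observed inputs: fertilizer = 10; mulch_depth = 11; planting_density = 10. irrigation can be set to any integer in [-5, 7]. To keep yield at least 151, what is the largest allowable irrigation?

Intervening on irrigation fixes its value directly, overriding its dependence on fertilizer.
Substituting into the canopy equation gives canopy = -2*irrigation + 41.
This gives yield = -6*irrigation + 157.
Require -6*irrigation + 157 ≥ 151, so irrigation ≤ 1.
The largest integer in [-5, 7] satisfying this is 1.

irrigation = 1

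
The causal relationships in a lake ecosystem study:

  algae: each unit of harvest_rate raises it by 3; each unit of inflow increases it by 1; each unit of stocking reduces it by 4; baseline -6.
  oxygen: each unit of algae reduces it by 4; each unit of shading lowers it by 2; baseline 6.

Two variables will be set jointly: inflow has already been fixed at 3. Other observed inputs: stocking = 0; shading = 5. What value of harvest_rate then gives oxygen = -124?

With inflow held at 3:
Substituting into the algae equation gives algae = 3*harvest_rate - 3.
Substituting into the oxygen equation gives oxygen = -12*harvest_rate + 8.
Solve -12*harvest_rate + 8 = -124: harvest_rate = (-124 - 8) / -12 = 11.

harvest_rate = 11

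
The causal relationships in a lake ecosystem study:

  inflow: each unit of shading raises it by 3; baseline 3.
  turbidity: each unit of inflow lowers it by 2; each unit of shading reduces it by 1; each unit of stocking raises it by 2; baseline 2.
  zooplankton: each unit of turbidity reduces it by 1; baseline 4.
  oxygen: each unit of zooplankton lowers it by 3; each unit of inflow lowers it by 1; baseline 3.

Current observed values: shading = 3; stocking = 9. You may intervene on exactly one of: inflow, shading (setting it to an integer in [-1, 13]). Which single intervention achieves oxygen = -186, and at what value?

set shading = 9

Intervening on inflow: oxygen = -7*inflow + 42. Reaching -186 requires inflow = 228/7, not an integer.
Intervening on shading: with other inputs at their observed values, oxygen = -24*shading + 30. Solving for -186 gives shading = 9, within [-1, 13].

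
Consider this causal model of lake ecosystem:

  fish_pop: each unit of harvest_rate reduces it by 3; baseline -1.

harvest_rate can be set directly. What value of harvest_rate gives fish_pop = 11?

Solve -3*harvest_rate - 1 = 11: harvest_rate = (11 + 1) / -3 = -4.

harvest_rate = -4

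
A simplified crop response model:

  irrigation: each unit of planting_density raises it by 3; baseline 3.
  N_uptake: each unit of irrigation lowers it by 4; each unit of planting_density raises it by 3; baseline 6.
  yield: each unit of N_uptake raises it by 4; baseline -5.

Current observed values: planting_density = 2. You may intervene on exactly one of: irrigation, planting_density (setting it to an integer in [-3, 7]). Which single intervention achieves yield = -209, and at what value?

set planting_density = 5

Intervening on irrigation: yield = -16*irrigation + 43. Reaching -209 requires irrigation = 63/4, not an integer.
Intervening on planting_density: with other inputs at their observed values, yield = -36*planting_density - 29. Solving for -209 gives planting_density = 5, within [-3, 7].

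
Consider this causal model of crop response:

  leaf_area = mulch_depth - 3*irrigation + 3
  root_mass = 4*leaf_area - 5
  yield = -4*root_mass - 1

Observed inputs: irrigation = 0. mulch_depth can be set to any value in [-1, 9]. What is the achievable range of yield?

Substituting into the leaf_area equation gives leaf_area = mulch_depth + 3.
So root_mass = 4*mulch_depth + 7.
yield becomes -16*mulch_depth - 29.
Linear in mulch_depth, so extremes are at the endpoints: mulch_depth = -1 gives yield = -13; mulch_depth = 9 gives yield = -173.

-173 to -13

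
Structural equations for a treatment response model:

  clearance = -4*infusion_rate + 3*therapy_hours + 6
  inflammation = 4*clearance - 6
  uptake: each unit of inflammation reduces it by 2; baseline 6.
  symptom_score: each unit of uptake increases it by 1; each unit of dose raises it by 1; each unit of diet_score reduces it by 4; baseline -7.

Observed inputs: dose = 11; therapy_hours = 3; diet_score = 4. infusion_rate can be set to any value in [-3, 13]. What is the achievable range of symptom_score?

Substituting into the clearance equation gives clearance = -4*infusion_rate + 15.
Substituting into the inflammation equation gives inflammation = -16*infusion_rate + 54.
This gives uptake = 32*infusion_rate - 102.
symptom_score becomes 32*infusion_rate - 114.
Linear in infusion_rate, so extremes are at the endpoints: infusion_rate = -3 gives symptom_score = -210; infusion_rate = 13 gives symptom_score = 302.

-210 to 302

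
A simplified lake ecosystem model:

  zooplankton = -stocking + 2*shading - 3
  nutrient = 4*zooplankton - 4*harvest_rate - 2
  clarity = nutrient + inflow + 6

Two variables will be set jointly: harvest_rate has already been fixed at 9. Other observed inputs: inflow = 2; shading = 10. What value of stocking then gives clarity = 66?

stocking = -7

With harvest_rate held at 9:
Substituting into the zooplankton equation gives zooplankton = -stocking + 17.
nutrient becomes -4*stocking + 30.
So clarity = -4*stocking + 38.
Solve -4*stocking + 38 = 66: stocking = (66 - 38) / -4 = -7.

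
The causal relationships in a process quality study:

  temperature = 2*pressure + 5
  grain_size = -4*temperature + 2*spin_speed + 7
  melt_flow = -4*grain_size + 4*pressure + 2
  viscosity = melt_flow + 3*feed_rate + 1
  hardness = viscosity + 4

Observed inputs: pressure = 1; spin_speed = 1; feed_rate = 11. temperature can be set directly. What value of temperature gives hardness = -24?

Intervening on temperature fixes its value directly, overriding its dependence on pressure.
Substituting into the grain_size equation gives grain_size = -4*temperature + 9.
Substituting into the melt_flow equation gives melt_flow = 16*temperature - 30.
Substituting into the viscosity equation gives viscosity = 16*temperature + 4.
Substituting into the hardness equation gives hardness = 16*temperature + 8.
Solve 16*temperature + 8 = -24: temperature = (-24 - 8) / 16 = -2.

temperature = -2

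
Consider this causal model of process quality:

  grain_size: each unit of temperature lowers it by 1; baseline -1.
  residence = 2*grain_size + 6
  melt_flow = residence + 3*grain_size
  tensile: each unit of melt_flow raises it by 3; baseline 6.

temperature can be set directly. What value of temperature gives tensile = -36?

temperature = 3

Substituting into the residence equation gives residence = -2*temperature + 4.
Substituting into the melt_flow equation gives melt_flow = -5*temperature + 1.
Substituting into the tensile equation gives tensile = -15*temperature + 9.
Solve -15*temperature + 9 = -36: temperature = (-36 - 9) / -15 = 3.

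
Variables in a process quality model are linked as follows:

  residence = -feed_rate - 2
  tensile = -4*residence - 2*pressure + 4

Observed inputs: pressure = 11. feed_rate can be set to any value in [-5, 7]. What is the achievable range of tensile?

-30 to 18

Substituting into the tensile equation gives tensile = 4*feed_rate - 10.
Linear in feed_rate, so extremes are at the endpoints: feed_rate = -5 gives tensile = -30; feed_rate = 7 gives tensile = 18.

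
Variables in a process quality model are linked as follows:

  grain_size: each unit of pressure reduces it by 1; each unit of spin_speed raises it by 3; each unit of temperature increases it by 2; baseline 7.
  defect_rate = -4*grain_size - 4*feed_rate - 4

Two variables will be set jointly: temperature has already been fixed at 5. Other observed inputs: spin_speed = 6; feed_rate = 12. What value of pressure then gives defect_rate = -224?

With temperature held at 5:
Substituting into the grain_size equation gives grain_size = -pressure + 35.
Substituting into the defect_rate equation gives defect_rate = 4*pressure - 192.
Solve 4*pressure - 192 = -224: pressure = (-224 + 192) / 4 = -8.

pressure = -8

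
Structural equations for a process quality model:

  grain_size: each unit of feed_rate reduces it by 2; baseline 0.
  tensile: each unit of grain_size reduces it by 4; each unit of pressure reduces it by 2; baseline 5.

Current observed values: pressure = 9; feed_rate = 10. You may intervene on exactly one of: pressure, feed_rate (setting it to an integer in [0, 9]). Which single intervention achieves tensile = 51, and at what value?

Intervening on pressure: tensile = -2*pressure + 85. Reaching 51 requires pressure = 17, outside [0, 9].
Intervening on feed_rate: with other inputs at their observed values, tensile = 8*feed_rate - 13. Solving for 51 gives feed_rate = 8, within [0, 9].

set feed_rate = 8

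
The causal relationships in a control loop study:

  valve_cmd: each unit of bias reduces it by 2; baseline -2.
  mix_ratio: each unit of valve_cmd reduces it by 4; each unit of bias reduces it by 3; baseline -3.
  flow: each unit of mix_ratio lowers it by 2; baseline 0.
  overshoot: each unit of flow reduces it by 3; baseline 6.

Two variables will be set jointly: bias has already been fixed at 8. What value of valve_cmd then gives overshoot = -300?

valve_cmd = 6

With bias held at 8:
Intervening on valve_cmd fixes its value directly, overriding its dependence on bias.
Substituting into the mix_ratio equation gives mix_ratio = -4*valve_cmd - 27.
This gives flow = 8*valve_cmd + 54.
Substituting into the overshoot equation gives overshoot = -24*valve_cmd - 156.
Solve -24*valve_cmd - 156 = -300: valve_cmd = (-300 + 156) / -24 = 6.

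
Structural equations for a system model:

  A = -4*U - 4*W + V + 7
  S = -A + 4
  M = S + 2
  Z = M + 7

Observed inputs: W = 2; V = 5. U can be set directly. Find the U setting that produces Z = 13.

Substituting into the A equation gives A = -4*U + 4.
S becomes 4*U.
Substituting into the M equation gives M = 4*U + 2.
Z becomes 4*U + 9.
Solve 4*U + 9 = 13: U = (13 - 9) / 4 = 1.

U = 1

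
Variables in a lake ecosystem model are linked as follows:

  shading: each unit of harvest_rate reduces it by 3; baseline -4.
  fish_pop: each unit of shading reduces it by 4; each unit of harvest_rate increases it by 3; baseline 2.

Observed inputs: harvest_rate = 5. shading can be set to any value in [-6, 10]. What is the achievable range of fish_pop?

Intervening on shading fixes its value directly, overriding its dependence on harvest_rate.
Substituting into the fish_pop equation gives fish_pop = -4*shading + 17.
Linear in shading, so extremes are at the endpoints: shading = -6 gives fish_pop = 41; shading = 10 gives fish_pop = -23.

-23 to 41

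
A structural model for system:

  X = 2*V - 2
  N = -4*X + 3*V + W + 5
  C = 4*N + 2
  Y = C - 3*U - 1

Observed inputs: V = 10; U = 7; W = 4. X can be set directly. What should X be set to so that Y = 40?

X = 6

Intervening on X fixes its value directly, overriding its dependence on V.
Substituting into the N equation gives N = -4*X + 39.
C becomes -16*X + 158.
So Y = -16*X + 136.
Solve -16*X + 136 = 40: X = (40 - 136) / -16 = 6.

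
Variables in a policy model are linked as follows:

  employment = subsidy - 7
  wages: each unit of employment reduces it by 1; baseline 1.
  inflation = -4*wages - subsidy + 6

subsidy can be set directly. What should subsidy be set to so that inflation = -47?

subsidy = -7

Substituting into the wages equation gives wages = -subsidy + 8.
Substituting into the inflation equation gives inflation = 3*subsidy - 26.
Solve 3*subsidy - 26 = -47: subsidy = (-47 + 26) / 3 = -7.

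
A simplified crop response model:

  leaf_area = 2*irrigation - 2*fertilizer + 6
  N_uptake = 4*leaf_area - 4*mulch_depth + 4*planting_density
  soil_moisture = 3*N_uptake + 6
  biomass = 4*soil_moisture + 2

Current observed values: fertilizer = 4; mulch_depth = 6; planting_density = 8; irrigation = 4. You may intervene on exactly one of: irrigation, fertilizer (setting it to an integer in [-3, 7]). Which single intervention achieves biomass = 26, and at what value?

Intervening on irrigation: with other inputs at their observed values, biomass = 96*irrigation + 26. Solving for 26 gives irrigation = 0, within [-3, 7].
Intervening on fertilizer: biomass = -96*fertilizer + 794. Reaching 26 requires fertilizer = 8, outside [-3, 7].

set irrigation = 0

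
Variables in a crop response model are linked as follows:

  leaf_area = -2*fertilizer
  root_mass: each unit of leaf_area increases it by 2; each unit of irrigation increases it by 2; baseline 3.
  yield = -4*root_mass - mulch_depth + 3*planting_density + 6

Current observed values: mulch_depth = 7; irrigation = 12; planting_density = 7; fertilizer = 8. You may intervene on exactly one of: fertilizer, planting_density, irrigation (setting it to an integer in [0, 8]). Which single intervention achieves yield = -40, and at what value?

Intervening on fertilizer: with other inputs at their observed values, yield = 16*fertilizer - 88. Solving for -40 gives fertilizer = 3, within [0, 8].
Intervening on planting_density: yield = 3*planting_density + 19. Reaching -40 requires planting_density = -59/3, not an integer.
Intervening on irrigation: yield = -8*irrigation + 136. Reaching -40 requires irrigation = 22, outside [0, 8].

set fertilizer = 3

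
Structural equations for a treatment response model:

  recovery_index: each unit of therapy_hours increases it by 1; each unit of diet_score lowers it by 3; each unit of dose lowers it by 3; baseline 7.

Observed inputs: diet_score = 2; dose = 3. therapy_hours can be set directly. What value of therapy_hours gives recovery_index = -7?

Substituting into the recovery_index equation gives recovery_index = therapy_hours - 8.
Solve therapy_hours - 8 = -7: therapy_hours = (-7 + 8) / 1 = 1.

therapy_hours = 1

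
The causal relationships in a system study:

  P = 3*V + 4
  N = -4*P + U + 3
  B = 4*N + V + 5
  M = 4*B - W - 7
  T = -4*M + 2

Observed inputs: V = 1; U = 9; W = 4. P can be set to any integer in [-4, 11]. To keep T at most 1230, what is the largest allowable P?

Intervening on P fixes its value directly, overriding its dependence on V.
Substituting into the N equation gives N = -4*P + 12.
B becomes -16*P + 54.
Substituting into the M equation gives M = -64*P + 205.
T becomes 256*P - 818.
Require 256*P - 818 ≤ 1230, so P ≤ 8.
The largest integer in [-4, 11] satisfying this is 8.

P = 8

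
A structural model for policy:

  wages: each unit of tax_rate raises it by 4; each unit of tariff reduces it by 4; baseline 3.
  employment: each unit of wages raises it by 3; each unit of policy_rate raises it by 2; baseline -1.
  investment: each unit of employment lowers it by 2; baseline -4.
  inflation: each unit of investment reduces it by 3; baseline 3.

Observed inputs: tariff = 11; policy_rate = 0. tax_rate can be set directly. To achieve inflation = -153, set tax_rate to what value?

Substituting into the wages equation gives wages = 4*tax_rate - 41.
Substituting into the employment equation gives employment = 12*tax_rate - 124.
Substituting into the investment equation gives investment = -24*tax_rate + 244.
Substituting into the inflation equation gives inflation = 72*tax_rate - 729.
Solve 72*tax_rate - 729 = -153: tax_rate = (-153 + 729) / 72 = 8.

tax_rate = 8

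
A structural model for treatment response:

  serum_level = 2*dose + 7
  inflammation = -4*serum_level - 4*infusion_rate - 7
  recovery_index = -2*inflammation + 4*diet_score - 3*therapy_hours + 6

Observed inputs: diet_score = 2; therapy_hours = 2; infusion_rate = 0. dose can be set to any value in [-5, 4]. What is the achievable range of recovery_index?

-2 to 142

Substituting into the inflammation equation gives inflammation = -8*dose - 35.
Substituting into the recovery_index equation gives recovery_index = 16*dose + 78.
Linear in dose, so extremes are at the endpoints: dose = -5 gives recovery_index = -2; dose = 4 gives recovery_index = 142.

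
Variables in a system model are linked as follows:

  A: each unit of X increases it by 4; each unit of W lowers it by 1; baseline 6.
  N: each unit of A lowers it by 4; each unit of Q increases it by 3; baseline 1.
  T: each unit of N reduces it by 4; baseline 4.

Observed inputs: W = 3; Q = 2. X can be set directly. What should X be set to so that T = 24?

Substituting into the A equation gives A = 4*X + 3.
So N = -16*X - 5.
Substituting into the T equation gives T = 64*X + 24.
Solve 64*X + 24 = 24: X = (24 - 24) / 64 = 0.

X = 0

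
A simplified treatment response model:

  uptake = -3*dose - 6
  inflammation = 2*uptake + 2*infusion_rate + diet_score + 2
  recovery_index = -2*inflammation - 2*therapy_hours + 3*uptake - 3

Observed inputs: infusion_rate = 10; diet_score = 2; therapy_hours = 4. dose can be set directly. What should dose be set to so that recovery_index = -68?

dose = -5

Substituting into the inflammation equation gives inflammation = -6*dose + 12.
So recovery_index = 3*dose - 53.
Solve 3*dose - 53 = -68: dose = (-68 + 53) / 3 = -5.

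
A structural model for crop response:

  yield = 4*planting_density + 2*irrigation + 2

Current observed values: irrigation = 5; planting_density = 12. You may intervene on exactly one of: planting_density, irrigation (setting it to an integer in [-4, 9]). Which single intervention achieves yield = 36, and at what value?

set planting_density = 6

Intervening on planting_density: with other inputs at their observed values, yield = 4*planting_density + 12. Solving for 36 gives planting_density = 6, within [-4, 9].
Intervening on irrigation: yield = 2*irrigation + 50. Reaching 36 requires irrigation = -7, outside [-4, 9].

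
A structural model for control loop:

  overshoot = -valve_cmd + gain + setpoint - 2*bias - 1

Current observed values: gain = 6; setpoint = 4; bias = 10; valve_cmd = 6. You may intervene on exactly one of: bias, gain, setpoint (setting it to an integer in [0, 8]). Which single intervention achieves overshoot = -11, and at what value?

set bias = 7

Intervening on bias: with other inputs at their observed values, overshoot = -2*bias + 3. Solving for -11 gives bias = 7, within [0, 8].
Intervening on gain: overshoot = gain - 23. Reaching -11 requires gain = 12, outside [0, 8].
Intervening on setpoint: overshoot = setpoint - 21. Reaching -11 requires setpoint = 10, outside [0, 8].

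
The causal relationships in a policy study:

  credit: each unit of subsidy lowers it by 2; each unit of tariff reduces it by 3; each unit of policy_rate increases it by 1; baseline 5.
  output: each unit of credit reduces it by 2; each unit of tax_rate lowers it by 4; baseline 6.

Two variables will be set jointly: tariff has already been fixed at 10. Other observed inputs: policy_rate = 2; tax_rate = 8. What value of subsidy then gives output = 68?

With tariff held at 10:
Substituting into the credit equation gives credit = -2*subsidy - 23.
So output = 4*subsidy + 20.
Solve 4*subsidy + 20 = 68: subsidy = (68 - 20) / 4 = 12.

subsidy = 12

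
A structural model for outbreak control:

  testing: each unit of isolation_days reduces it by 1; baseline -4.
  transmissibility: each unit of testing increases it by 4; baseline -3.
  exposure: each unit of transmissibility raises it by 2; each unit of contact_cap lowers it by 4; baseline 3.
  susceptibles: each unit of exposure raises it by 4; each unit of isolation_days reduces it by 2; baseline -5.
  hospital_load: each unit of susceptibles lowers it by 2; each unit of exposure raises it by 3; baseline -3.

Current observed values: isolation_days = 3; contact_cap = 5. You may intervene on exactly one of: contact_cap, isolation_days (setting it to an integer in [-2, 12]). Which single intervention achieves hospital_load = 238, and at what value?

Intervening on contact_cap: hospital_load = 20*contact_cap + 314. Reaching 238 requires contact_cap = -19/5, not an integer.
Intervening on isolation_days: with other inputs at their observed values, hospital_load = 44*isolation_days + 282. Solving for 238 gives isolation_days = -1, within [-2, 12].

set isolation_days = -1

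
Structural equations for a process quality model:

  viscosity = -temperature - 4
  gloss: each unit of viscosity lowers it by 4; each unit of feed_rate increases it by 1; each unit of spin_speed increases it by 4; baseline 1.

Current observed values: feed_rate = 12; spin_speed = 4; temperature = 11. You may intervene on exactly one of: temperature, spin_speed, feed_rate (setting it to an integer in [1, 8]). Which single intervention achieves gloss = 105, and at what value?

set spin_speed = 8

Intervening on temperature: gloss = 4*temperature + 45. Reaching 105 requires temperature = 15, outside [1, 8].
Intervening on spin_speed: with other inputs at their observed values, gloss = 4*spin_speed + 73. Solving for 105 gives spin_speed = 8, within [1, 8].
Intervening on feed_rate: gloss = feed_rate + 77. Reaching 105 requires feed_rate = 28, outside [1, 8].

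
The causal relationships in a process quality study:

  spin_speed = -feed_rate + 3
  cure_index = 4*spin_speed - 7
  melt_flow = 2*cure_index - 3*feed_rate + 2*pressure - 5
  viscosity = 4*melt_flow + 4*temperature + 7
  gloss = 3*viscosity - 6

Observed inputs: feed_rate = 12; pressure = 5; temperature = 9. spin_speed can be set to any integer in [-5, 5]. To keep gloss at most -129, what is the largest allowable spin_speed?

Intervening on spin_speed fixes its value directly, overriding its dependence on feed_rate.
Substituting into the melt_flow equation gives melt_flow = 8*spin_speed - 45.
Substituting into the viscosity equation gives viscosity = 32*spin_speed - 137.
gloss becomes 96*spin_speed - 417.
Require 96*spin_speed - 417 ≤ -129, so spin_speed ≤ 3.
The largest integer in [-5, 5] satisfying this is 3.

spin_speed = 3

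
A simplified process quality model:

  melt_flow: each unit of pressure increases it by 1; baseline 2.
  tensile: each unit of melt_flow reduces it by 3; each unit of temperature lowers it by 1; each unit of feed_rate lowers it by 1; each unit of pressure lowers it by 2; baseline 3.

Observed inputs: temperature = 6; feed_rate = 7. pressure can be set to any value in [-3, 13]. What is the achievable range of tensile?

-81 to -1

Substituting into the tensile equation gives tensile = -5*pressure - 16.
Linear in pressure, so extremes are at the endpoints: pressure = -3 gives tensile = -1; pressure = 13 gives tensile = -81.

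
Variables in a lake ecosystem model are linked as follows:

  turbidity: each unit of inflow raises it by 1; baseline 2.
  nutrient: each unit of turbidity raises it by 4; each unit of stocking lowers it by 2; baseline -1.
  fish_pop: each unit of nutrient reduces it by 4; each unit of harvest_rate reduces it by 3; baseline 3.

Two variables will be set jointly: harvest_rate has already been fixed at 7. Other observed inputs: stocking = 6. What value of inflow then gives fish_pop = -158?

With harvest_rate held at 7:
Substituting into the nutrient equation gives nutrient = 4*inflow - 5.
Substituting into the fish_pop equation gives fish_pop = -16*inflow + 2.
Solve -16*inflow + 2 = -158: inflow = (-158 - 2) / -16 = 10.

inflow = 10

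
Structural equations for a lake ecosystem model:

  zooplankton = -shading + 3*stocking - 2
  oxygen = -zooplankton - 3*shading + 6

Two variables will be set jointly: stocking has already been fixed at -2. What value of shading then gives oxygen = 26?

With stocking held at -2:
Substituting into the zooplankton equation gives zooplankton = -shading - 8.
So oxygen = -2*shading + 14.
Solve -2*shading + 14 = 26: shading = (26 - 14) / -2 = -6.

shading = -6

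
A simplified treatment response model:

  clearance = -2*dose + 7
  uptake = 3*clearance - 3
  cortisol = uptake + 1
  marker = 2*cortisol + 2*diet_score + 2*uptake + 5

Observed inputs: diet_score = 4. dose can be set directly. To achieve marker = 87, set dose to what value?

Substituting into the uptake equation gives uptake = -6*dose + 18.
So cortisol = -6*dose + 19.
This gives marker = -24*dose + 87.
Solve -24*dose + 87 = 87: dose = (87 - 87) / -24 = 0.

dose = 0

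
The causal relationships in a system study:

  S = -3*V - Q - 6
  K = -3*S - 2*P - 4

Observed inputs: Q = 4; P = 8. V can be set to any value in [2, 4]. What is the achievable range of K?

Substituting into the S equation gives S = -3*V - 10.
Substituting into the K equation gives K = 9*V + 10.
Linear in V, so extremes are at the endpoints: V = 2 gives K = 28; V = 4 gives K = 46.

28 to 46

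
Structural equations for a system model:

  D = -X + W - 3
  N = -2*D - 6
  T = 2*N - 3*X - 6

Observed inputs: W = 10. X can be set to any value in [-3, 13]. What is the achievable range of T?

Substituting into the D equation gives D = -X + 7.
Substituting into the N equation gives N = 2*X - 20.
T becomes X - 46.
Linear in X, so extremes are at the endpoints: X = -3 gives T = -49; X = 13 gives T = -33.

-49 to -33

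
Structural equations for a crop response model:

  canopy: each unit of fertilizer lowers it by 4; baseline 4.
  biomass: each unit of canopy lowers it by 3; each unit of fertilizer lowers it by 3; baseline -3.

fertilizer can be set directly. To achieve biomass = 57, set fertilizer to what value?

fertilizer = 8

Substituting into the biomass equation gives biomass = 9*fertilizer - 15.
Solve 9*fertilizer - 15 = 57: fertilizer = (57 + 15) / 9 = 8.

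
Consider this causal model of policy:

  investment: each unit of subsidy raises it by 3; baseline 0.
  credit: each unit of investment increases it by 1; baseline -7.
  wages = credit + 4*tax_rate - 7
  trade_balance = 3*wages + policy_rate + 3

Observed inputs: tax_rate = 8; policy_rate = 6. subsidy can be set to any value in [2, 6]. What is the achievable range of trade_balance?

Substituting into the credit equation gives credit = 3*subsidy - 7.
So wages = 3*subsidy + 18.
Substituting into the trade_balance equation gives trade_balance = 9*subsidy + 63.
Linear in subsidy, so extremes are at the endpoints: subsidy = 2 gives trade_balance = 81; subsidy = 6 gives trade_balance = 117.

81 to 117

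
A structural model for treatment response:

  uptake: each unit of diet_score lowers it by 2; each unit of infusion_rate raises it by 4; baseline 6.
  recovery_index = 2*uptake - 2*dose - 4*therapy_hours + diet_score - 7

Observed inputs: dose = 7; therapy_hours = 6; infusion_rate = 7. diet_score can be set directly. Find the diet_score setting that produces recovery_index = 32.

diet_score = -3

Substituting into the uptake equation gives uptake = -2*diet_score + 34.
Substituting into the recovery_index equation gives recovery_index = -3*diet_score + 23.
Solve -3*diet_score + 23 = 32: diet_score = (32 - 23) / -3 = -3.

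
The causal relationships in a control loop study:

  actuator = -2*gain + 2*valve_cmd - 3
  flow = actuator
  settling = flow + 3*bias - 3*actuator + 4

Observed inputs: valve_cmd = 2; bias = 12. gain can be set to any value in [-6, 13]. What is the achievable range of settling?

14 to 90

Substituting into the actuator equation gives actuator = -2*gain + 1.
Substituting into the flow equation gives flow = -2*gain + 1.
Substituting into the settling equation gives settling = 4*gain + 38.
Linear in gain, so extremes are at the endpoints: gain = -6 gives settling = 14; gain = 13 gives settling = 90.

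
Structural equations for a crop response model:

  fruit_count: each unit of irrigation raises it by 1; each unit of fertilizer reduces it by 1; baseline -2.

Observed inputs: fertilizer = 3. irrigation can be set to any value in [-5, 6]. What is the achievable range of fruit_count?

-10 to 1

Substituting into the fruit_count equation gives fruit_count = irrigation - 5.
Linear in irrigation, so extremes are at the endpoints: irrigation = -5 gives fruit_count = -10; irrigation = 6 gives fruit_count = 1.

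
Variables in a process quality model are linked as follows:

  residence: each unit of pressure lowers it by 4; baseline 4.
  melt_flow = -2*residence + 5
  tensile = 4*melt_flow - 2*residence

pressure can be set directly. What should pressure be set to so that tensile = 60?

Substituting into the melt_flow equation gives melt_flow = 8*pressure - 3.
tensile becomes 40*pressure - 20.
Solve 40*pressure - 20 = 60: pressure = (60 + 20) / 40 = 2.

pressure = 2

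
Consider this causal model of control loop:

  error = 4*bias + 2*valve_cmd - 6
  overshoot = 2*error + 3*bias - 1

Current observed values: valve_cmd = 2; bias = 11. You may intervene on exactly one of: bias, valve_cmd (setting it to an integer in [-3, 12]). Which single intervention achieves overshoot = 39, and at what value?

set bias = 4

Intervening on bias: with other inputs at their observed values, overshoot = 11*bias - 5. Solving for 39 gives bias = 4, within [-3, 12].
Intervening on valve_cmd: overshoot = 4*valve_cmd + 108. Reaching 39 requires valve_cmd = -69/4, not an integer.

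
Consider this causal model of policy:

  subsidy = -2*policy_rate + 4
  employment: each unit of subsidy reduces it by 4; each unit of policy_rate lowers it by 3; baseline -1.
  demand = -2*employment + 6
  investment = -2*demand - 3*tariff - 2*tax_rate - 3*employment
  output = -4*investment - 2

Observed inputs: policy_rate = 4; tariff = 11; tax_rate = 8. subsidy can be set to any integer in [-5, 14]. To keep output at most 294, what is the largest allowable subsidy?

subsidy = 0

Intervening on subsidy fixes its value directly, overriding its dependence on policy_rate.
Substituting into the employment equation gives employment = -4*subsidy - 13.
Substituting into the demand equation gives demand = 8*subsidy + 32.
investment becomes -4*subsidy - 74.
This gives output = 16*subsidy + 294.
Require 16*subsidy + 294 ≤ 294, so subsidy ≤ 0.
The largest integer in [-5, 14] satisfying this is 0.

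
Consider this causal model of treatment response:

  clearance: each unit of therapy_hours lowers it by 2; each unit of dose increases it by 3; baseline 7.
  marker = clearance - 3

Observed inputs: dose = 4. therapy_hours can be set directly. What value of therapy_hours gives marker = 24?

therapy_hours = -4

Substituting into the clearance equation gives clearance = -2*therapy_hours + 19.
Substituting into the marker equation gives marker = -2*therapy_hours + 16.
Solve -2*therapy_hours + 16 = 24: therapy_hours = (24 - 16) / -2 = -4.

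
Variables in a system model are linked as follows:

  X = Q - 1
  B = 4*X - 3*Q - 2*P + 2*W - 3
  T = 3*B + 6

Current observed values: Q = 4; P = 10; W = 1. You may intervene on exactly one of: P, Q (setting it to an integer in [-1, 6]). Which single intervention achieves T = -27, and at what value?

Intervening on P: with other inputs at their observed values, T = -6*P + 3. Solving for -27 gives P = 5, within [-1, 6].
Intervening on Q: T = 3*Q - 69. Reaching -27 requires Q = 14, outside [-1, 6].

set P = 5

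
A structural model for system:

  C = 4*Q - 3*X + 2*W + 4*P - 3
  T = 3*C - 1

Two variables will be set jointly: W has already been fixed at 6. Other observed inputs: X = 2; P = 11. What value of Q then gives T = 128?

Q = -1

With W held at 6:
Substituting into the C equation gives C = 4*Q + 47.
This gives T = 12*Q + 140.
Solve 12*Q + 140 = 128: Q = (128 - 140) / 12 = -1.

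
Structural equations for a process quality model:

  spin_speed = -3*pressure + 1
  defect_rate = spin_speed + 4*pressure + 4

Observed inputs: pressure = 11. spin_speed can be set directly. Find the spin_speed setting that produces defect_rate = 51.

Intervening on spin_speed fixes its value directly, overriding its dependence on pressure.
Substituting into the defect_rate equation gives defect_rate = spin_speed + 48.
Solve spin_speed + 48 = 51: spin_speed = (51 - 48) / 1 = 3.

spin_speed = 3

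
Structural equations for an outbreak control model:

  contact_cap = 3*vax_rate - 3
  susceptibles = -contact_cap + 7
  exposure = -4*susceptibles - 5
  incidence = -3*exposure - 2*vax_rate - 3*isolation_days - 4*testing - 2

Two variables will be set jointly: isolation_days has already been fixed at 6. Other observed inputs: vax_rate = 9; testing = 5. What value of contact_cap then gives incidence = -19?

contact_cap = 5

With isolation_days held at 6:
Intervening on contact_cap fixes its value directly, overriding its dependence on vax_rate.
Substituting into the exposure equation gives exposure = 4*contact_cap - 33.
So incidence = -12*contact_cap + 41.
Solve -12*contact_cap + 41 = -19: contact_cap = (-19 - 41) / -12 = 5.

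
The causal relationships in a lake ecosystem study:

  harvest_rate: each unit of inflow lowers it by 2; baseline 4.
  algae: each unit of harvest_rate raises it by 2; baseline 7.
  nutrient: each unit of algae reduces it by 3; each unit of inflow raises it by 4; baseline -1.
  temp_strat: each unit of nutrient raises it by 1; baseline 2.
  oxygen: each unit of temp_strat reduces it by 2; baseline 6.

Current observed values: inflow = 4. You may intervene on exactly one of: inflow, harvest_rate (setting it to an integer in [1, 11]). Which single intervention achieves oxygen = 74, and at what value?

Intervening on inflow: oxygen = -32*inflow + 94. Reaching 74 requires inflow = 5/8, not an integer.
Intervening on harvest_rate: with other inputs at their observed values, oxygen = 12*harvest_rate + 14. Solving for 74 gives harvest_rate = 5, within [1, 11].

set harvest_rate = 5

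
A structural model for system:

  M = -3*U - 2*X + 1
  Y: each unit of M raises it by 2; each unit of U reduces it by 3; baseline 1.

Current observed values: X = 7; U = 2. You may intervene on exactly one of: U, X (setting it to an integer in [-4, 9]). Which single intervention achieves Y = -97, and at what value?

Intervening on U: with other inputs at their observed values, Y = -9*U - 25. Solving for -97 gives U = 8, within [-4, 9].
Intervening on X: Y = -4*X - 15. Reaching -97 requires X = 41/2, not an integer.

set U = 8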